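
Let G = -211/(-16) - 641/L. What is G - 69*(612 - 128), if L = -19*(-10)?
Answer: -50747003/1520 ≈ -33386.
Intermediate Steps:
L = 190
G = 14917/1520 (G = -211/(-16) - 641/190 = -211*(-1/16) - 641*1/190 = 211/16 - 641/190 = 14917/1520 ≈ 9.8138)
G - 69*(612 - 128) = 14917/1520 - 69*(612 - 128) = 14917/1520 - 69*484 = 14917/1520 - 33396 = -50747003/1520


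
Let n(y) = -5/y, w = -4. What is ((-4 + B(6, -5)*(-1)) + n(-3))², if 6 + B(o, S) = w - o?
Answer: 1681/9 ≈ 186.78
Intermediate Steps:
B(o, S) = -10 - o (B(o, S) = -6 + (-4 - o) = -10 - o)
((-4 + B(6, -5)*(-1)) + n(-3))² = ((-4 + (-10 - 1*6)*(-1)) - 5/(-3))² = ((-4 + (-10 - 6)*(-1)) - 5*(-⅓))² = ((-4 - 16*(-1)) + 5/3)² = ((-4 + 16) + 5/3)² = (12 + 5/3)² = (41/3)² = 1681/9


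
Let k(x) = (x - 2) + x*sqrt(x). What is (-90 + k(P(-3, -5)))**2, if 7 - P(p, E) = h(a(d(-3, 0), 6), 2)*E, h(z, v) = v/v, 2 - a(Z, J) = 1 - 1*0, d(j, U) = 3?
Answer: 8128 - 3840*sqrt(3) ≈ 1476.9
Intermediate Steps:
a(Z, J) = 1 (a(Z, J) = 2 - (1 - 1*0) = 2 - (1 + 0) = 2 - 1*1 = 2 - 1 = 1)
h(z, v) = 1
P(p, E) = 7 - E
k(x) = -2 + x + x**(3/2) (k(x) = (-2 + x) + x**(3/2) = -2 + x + x**(3/2))
(-90 + k(P(-3, -5)))**2 = (-90 + (-2 + (7 - 1*(-5)) + (7 - 1*(-5))**(3/2)))**2 = (-90 + (-2 + (7 + 5) + (7 + 5)**(3/2)))**2 = (-90 + (-2 + 12 + 12**(3/2)))**2 = (-90 + (-2 + 12 + 24*sqrt(3)))**2 = (-90 + (10 + 24*sqrt(3)))**2 = (-80 + 24*sqrt(3))**2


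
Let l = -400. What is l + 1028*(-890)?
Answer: -915320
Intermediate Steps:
l + 1028*(-890) = -400 + 1028*(-890) = -400 - 914920 = -915320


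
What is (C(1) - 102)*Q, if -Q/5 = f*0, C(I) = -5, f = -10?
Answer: 0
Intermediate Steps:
Q = 0 (Q = -(-50)*0 = -5*0 = 0)
(C(1) - 102)*Q = (-5 - 102)*0 = -107*0 = 0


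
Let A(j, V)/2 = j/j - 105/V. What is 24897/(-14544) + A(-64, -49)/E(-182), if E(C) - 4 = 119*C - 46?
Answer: -315207853/184102800 ≈ -1.7121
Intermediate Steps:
E(C) = -42 + 119*C (E(C) = 4 + (119*C - 46) = 4 + (-46 + 119*C) = -42 + 119*C)
A(j, V) = 2 - 210/V (A(j, V) = 2*(j/j - 105/V) = 2*(1 - 105/V) = 2 - 210/V)
24897/(-14544) + A(-64, -49)/E(-182) = 24897/(-14544) + (2 - 210/(-49))/(-42 + 119*(-182)) = 24897*(-1/14544) + (2 - 210*(-1/49))/(-42 - 21658) = -8299/4848 + (2 + 30/7)/(-21700) = -8299/4848 + (44/7)*(-1/21700) = -8299/4848 - 11/37975 = -315207853/184102800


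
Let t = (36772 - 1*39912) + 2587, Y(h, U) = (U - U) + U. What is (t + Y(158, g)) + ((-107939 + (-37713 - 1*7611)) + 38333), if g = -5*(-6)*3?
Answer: -115393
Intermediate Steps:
g = 90 (g = 30*3 = 90)
Y(h, U) = U (Y(h, U) = 0 + U = U)
t = -553 (t = (36772 - 39912) + 2587 = -3140 + 2587 = -553)
(t + Y(158, g)) + ((-107939 + (-37713 - 1*7611)) + 38333) = (-553 + 90) + ((-107939 + (-37713 - 1*7611)) + 38333) = -463 + ((-107939 + (-37713 - 7611)) + 38333) = -463 + ((-107939 - 45324) + 38333) = -463 + (-153263 + 38333) = -463 - 114930 = -115393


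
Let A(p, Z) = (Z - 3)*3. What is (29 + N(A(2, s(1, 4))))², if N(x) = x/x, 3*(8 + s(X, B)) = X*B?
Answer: 900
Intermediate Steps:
s(X, B) = -8 + B*X/3 (s(X, B) = -8 + (X*B)/3 = -8 + (B*X)/3 = -8 + B*X/3)
A(p, Z) = -9 + 3*Z (A(p, Z) = (-3 + Z)*3 = -9 + 3*Z)
N(x) = 1
(29 + N(A(2, s(1, 4))))² = (29 + 1)² = 30² = 900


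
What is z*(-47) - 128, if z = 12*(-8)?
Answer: 4384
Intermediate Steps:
z = -96
z*(-47) - 128 = -96*(-47) - 128 = 4512 - 128 = 4384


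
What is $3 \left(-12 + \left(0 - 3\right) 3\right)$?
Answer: $-63$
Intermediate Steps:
$3 \left(-12 + \left(0 - 3\right) 3\right) = 3 \left(-12 - 9\right) = 3 \left(-21\right) = -63$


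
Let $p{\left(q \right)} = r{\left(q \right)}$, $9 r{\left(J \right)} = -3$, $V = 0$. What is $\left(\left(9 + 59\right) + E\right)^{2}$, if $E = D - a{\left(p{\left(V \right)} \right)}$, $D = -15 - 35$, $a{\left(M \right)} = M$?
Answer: $\frac{3025}{9} \approx 336.11$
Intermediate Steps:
$r{\left(J \right)} = - \frac{1}{3}$ ($r{\left(J \right)} = \frac{1}{9} \left(-3\right) = - \frac{1}{3}$)
$p{\left(q \right)} = - \frac{1}{3}$
$D = -50$
$E = - \frac{149}{3}$ ($E = -50 - - \frac{1}{3} = -50 + \frac{1}{3} = - \frac{149}{3} \approx -49.667$)
$\left(\left(9 + 59\right) + E\right)^{2} = \left(\left(9 + 59\right) - \frac{149}{3}\right)^{2} = \left(68 - \frac{149}{3}\right)^{2} = \left(\frac{55}{3}\right)^{2} = \frac{3025}{9}$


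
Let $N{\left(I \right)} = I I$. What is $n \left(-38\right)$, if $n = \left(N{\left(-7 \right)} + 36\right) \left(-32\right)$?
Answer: $103360$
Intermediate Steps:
$N{\left(I \right)} = I^{2}$
$n = -2720$ ($n = \left(\left(-7\right)^{2} + 36\right) \left(-32\right) = \left(49 + 36\right) \left(-32\right) = 85 \left(-32\right) = -2720$)
$n \left(-38\right) = \left(-2720\right) \left(-38\right) = 103360$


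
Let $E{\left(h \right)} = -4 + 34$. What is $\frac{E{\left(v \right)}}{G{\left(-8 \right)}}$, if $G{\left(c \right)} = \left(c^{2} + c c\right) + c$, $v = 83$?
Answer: $\frac{1}{4} \approx 0.25$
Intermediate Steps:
$E{\left(h \right)} = 30$
$G{\left(c \right)} = c + 2 c^{2}$ ($G{\left(c \right)} = \left(c^{2} + c^{2}\right) + c = 2 c^{2} + c = c + 2 c^{2}$)
$\frac{E{\left(v \right)}}{G{\left(-8 \right)}} = \frac{30}{\left(-8\right) \left(1 + 2 \left(-8\right)\right)} = \frac{30}{\left(-8\right) \left(1 - 16\right)} = \frac{30}{\left(-8\right) \left(-15\right)} = \frac{30}{120} = 30 \cdot \frac{1}{120} = \frac{1}{4}$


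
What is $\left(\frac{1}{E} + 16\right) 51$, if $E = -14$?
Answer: $\frac{11373}{14} \approx 812.36$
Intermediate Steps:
$\left(\frac{1}{E} + 16\right) 51 = \left(\frac{1}{-14} + 16\right) 51 = \left(- \frac{1}{14} + 16\right) 51 = \frac{223}{14} \cdot 51 = \frac{11373}{14}$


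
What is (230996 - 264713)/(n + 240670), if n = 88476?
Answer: -33717/329146 ≈ -0.10244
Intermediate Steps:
(230996 - 264713)/(n + 240670) = (230996 - 264713)/(88476 + 240670) = -33717/329146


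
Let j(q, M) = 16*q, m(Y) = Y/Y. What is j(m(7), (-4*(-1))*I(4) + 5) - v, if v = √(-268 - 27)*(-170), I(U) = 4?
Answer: 16 + 170*I*√295 ≈ 16.0 + 2919.8*I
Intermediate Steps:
m(Y) = 1
v = -170*I*√295 (v = √(-295)*(-170) = (I*√295)*(-170) = -170*I*√295 ≈ -2919.8*I)
j(m(7), (-4*(-1))*I(4) + 5) - v = 16*1 - (-170)*I*√295 = 16 + 170*I*√295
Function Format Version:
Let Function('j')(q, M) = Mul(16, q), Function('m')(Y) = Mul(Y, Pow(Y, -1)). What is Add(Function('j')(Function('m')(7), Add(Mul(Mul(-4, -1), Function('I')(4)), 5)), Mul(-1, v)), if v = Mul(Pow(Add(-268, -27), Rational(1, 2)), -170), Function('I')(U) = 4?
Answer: Add(16, Mul(170, I, Pow(295, Rational(1, 2)))) ≈ Add(16.000, Mul(2919.8, I))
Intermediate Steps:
Function('m')(Y) = 1
v = Mul(-170, I, Pow(295, Rational(1, 2))) (v = Mul(Pow(-295, Rational(1, 2)), -170) = Mul(Mul(I, Pow(295, Rational(1, 2))), -170) = Mul(-170, I, Pow(295, Rational(1, 2))) ≈ Mul(-2919.8, I))
Add(Function('j')(Function('m')(7), Add(Mul(Mul(-4, -1), Function('I')(4)), 5)), Mul(-1, v)) = Add(Mul(16, 1), Mul(-1, Mul(-170, I, Pow(295, Rational(1, 2))))) = Add(16, Mul(170, I, Pow(295, Rational(1, 2))))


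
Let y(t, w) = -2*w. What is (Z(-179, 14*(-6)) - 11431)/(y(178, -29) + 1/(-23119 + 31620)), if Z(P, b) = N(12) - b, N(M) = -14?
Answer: -4599041/23479 ≈ -195.88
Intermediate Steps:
Z(P, b) = -14 - b
(Z(-179, 14*(-6)) - 11431)/(y(178, -29) + 1/(-23119 + 31620)) = ((-14 - 14*(-6)) - 11431)/(-2*(-29) + 1/(-23119 + 31620)) = ((-14 - 1*(-84)) - 11431)/(58 + 1/8501) = ((-14 + 84) - 11431)/(58 + 1/8501) = (70 - 11431)/(493059/8501) = -11361*8501/493059 = -4599041/23479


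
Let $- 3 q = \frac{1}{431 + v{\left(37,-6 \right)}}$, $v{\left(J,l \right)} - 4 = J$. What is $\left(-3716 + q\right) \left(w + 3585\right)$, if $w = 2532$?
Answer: $- \frac{10728926423}{472} \approx -2.2731 \cdot 10^{7}$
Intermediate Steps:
$v{\left(J,l \right)} = 4 + J$
$q = - \frac{1}{1416}$ ($q = - \frac{1}{3 \left(431 + \left(4 + 37\right)\right)} = - \frac{1}{3 \left(431 + 41\right)} = - \frac{1}{3 \cdot 472} = \left(- \frac{1}{3}\right) \frac{1}{472} = - \frac{1}{1416} \approx -0.00070621$)
$\left(-3716 + q\right) \left(w + 3585\right) = \left(-3716 - \frac{1}{1416}\right) \left(2532 + 3585\right) = \left(- \frac{5261857}{1416}\right) 6117 = - \frac{10728926423}{472}$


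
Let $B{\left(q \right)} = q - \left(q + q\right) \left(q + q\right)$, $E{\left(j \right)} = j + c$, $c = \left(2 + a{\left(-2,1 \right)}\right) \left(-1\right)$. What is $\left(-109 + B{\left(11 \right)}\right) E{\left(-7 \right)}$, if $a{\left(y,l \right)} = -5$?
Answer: $2328$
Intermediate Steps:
$c = 3$ ($c = \left(2 - 5\right) \left(-1\right) = \left(-3\right) \left(-1\right) = 3$)
$E{\left(j \right)} = 3 + j$ ($E{\left(j \right)} = j + 3 = 3 + j$)
$B{\left(q \right)} = q - 4 q^{2}$ ($B{\left(q \right)} = q - 2 q 2 q = q - 4 q^{2}$)
$\left(-109 + B{\left(11 \right)}\right) E{\left(-7 \right)} = \left(-109 + 11 \left(1 - 44\right)\right) \left(3 - 7\right) = \left(-109 + 11 \left(1 - 44\right)\right) \left(-4\right) = \left(-109 + 11 \left(-43\right)\right) \left(-4\right) = \left(-109 - 473\right) \left(-4\right) = \left(-582\right) \left(-4\right) = 2328$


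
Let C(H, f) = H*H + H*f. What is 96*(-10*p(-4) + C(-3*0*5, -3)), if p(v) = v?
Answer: 3840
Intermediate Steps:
C(H, f) = H² + H*f
96*(-10*p(-4) + C(-3*0*5, -3)) = 96*(-10*(-4) + (-3*0*5)*(-3*0*5 - 3)) = 96*(40 + (0*5)*(0*5 - 3)) = 96*(40 + 0*(0 - 3)) = 96*(40 + 0*(-3)) = 96*(40 + 0) = 96*40 = 3840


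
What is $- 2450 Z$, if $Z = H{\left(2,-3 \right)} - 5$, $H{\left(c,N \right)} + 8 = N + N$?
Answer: $46550$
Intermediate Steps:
$H{\left(c,N \right)} = -8 + 2 N$ ($H{\left(c,N \right)} = -8 + \left(N + N\right) = -8 + 2 N$)
$Z = -19$ ($Z = \left(-8 + 2 \left(-3\right)\right) - 5 = \left(-8 - 6\right) - 5 = -14 - 5 = -19$)
$- 2450 Z = \left(-2450\right) \left(-19\right) = 46550$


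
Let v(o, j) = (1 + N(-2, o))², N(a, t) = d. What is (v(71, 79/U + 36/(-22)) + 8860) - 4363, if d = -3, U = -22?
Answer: 4501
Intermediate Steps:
N(a, t) = -3
v(o, j) = 4 (v(o, j) = (1 - 3)² = (-2)² = 4)
(v(71, 79/U + 36/(-22)) + 8860) - 4363 = (4 + 8860) - 4363 = 8864 - 4363 = 4501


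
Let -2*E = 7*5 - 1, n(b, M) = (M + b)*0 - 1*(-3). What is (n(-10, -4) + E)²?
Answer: 196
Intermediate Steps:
n(b, M) = 3 (n(b, M) = 0 + 3 = 3)
E = -17 (E = -(7*5 - 1)/2 = -(35 - 1)/2 = -½*34 = -17)
(n(-10, -4) + E)² = (3 - 17)² = (-14)² = 196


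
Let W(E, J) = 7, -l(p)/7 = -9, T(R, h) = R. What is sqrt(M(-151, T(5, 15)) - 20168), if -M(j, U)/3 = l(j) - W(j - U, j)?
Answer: 4*I*sqrt(1271) ≈ 142.6*I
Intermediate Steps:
l(p) = 63 (l(p) = -7*(-9) = 63)
M(j, U) = -168 (M(j, U) = -3*(63 - 1*7) = -3*(63 - 7) = -3*56 = -168)
sqrt(M(-151, T(5, 15)) - 20168) = sqrt(-168 - 20168) = sqrt(-20336) = 4*I*sqrt(1271)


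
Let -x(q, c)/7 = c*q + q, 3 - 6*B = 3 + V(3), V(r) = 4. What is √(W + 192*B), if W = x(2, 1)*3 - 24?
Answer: 2*I*√59 ≈ 15.362*I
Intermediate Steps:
B = -⅔ (B = ½ - (3 + 4)/6 = ½ - ⅙*7 = ½ - 7/6 = -⅔ ≈ -0.66667)
x(q, c) = -7*q - 7*c*q (x(q, c) = -7*(c*q + q) = -7*(q + c*q) = -7*q - 7*c*q)
W = -108 (W = -7*2*(1 + 1)*3 - 24 = -7*2*2*3 - 24 = -28*3 - 24 = -84 - 24 = -108)
√(W + 192*B) = √(-108 + 192*(-⅔)) = √(-108 - 128) = √(-236) = 2*I*√59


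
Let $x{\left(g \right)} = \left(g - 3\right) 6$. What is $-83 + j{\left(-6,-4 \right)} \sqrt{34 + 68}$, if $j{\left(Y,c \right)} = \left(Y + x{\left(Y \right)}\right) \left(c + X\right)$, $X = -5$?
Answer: $-83 + 540 \sqrt{102} \approx 5370.7$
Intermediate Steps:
$x{\left(g \right)} = -18 + 6 g$ ($x{\left(g \right)} = \left(-3 + g\right) 6 = -18 + 6 g$)
$j{\left(Y,c \right)} = \left(-18 + 7 Y\right) \left(-5 + c\right)$ ($j{\left(Y,c \right)} = \left(Y + \left(-18 + 6 Y\right)\right) \left(c - 5\right) = \left(-18 + 7 Y\right) \left(-5 + c\right)$)
$-83 + j{\left(-6,-4 \right)} \sqrt{34 + 68} = -83 + \left(90 - -210 - -72 + 7 \left(-6\right) \left(-4\right)\right) \sqrt{34 + 68} = -83 + \left(90 + 210 + 72 + 168\right) \sqrt{102} = -83 + 540 \sqrt{102}$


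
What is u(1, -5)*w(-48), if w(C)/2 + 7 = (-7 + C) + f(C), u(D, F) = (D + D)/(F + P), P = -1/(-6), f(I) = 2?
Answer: 1440/29 ≈ 49.655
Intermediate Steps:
P = ⅙ (P = -1*(-⅙) = ⅙ ≈ 0.16667)
u(D, F) = 2*D/(⅙ + F) (u(D, F) = (D + D)/(F + ⅙) = (2*D)/(⅙ + F) = 2*D/(⅙ + F))
w(C) = -24 + 2*C (w(C) = -14 + 2*((-7 + C) + 2) = -14 + 2*(-5 + C) = -14 + (-10 + 2*C) = -24 + 2*C)
u(1, -5)*w(-48) = (12*1/(1 + 6*(-5)))*(-24 + 2*(-48)) = (12*1/(1 - 30))*(-24 - 96) = (12*1/(-29))*(-120) = (12*1*(-1/29))*(-120) = -12/29*(-120) = 1440/29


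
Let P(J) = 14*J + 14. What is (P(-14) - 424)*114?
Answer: -69084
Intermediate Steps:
P(J) = 14 + 14*J
(P(-14) - 424)*114 = ((14 + 14*(-14)) - 424)*114 = ((14 - 196) - 424)*114 = (-182 - 424)*114 = -606*114 = -69084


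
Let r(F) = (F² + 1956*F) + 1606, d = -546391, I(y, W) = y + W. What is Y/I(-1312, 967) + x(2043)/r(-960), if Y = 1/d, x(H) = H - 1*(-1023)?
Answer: -288977526758/89969050770915 ≈ -0.0032120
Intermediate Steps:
x(H) = 1023 + H (x(H) = H + 1023 = 1023 + H)
I(y, W) = W + y
r(F) = 1606 + F² + 1956*F
Y = -1/546391 (Y = 1/(-546391) = -1/546391 ≈ -1.8302e-6)
Y/I(-1312, 967) + x(2043)/r(-960) = -1/(546391*(967 - 1312)) + (1023 + 2043)/(1606 + (-960)² + 1956*(-960)) = -1/546391/(-345) + 3066/(1606 + 921600 - 1877760) = -1/546391*(-1/345) + 3066/(-954554) = 1/188504895 + 3066*(-1/954554) = 1/188504895 - 1533/477277 = -288977526758/89969050770915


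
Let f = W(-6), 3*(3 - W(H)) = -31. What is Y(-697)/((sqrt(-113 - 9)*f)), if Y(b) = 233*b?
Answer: 487203*I*sqrt(122)/4880 ≈ 1102.7*I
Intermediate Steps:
W(H) = 40/3 (W(H) = 3 - 1/3*(-31) = 3 + 31/3 = 40/3)
f = 40/3 ≈ 13.333
Y(-697)/((sqrt(-113 - 9)*f)) = (233*(-697))/((sqrt(-113 - 9)*(40/3))) = -162401*(-3*I*sqrt(122)/4880) = -(-487203)*I*sqrt(122)/4880 = 487203*I*sqrt(122)/4880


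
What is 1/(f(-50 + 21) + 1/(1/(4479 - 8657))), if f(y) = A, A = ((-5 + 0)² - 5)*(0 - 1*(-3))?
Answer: -1/4118 ≈ -0.00024284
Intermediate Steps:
A = 60 (A = ((-5)² - 5)*(0 + 3) = (25 - 5)*3 = 20*3 = 60)
f(y) = 60
1/(f(-50 + 21) + 1/(1/(4479 - 8657))) = 1/(60 + 1/(1/(4479 - 8657))) = 1/(60 + 1/(1/(-4178))) = 1/(60 + 1/(-1/4178)) = 1/(60 - 4178) = 1/(-4118) = -1/4118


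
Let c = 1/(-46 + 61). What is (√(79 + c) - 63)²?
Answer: (945 - √17790)²/225 ≈ 2927.7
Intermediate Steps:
c = 1/15 ≈ 0.066667
(√(79 + c) - 63)² = (√(79 + 1/15) - 63)² = (√(1186/15) - 63)² = (√17790/15 - 63)² = (-63 + √17790/15)²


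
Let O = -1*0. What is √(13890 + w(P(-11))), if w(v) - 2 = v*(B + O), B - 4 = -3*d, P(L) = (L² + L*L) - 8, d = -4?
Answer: 2*√4409 ≈ 132.80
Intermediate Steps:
P(L) = -8 + 2*L² (P(L) = (L² + L²) - 8 = 2*L² - 8 = -8 + 2*L²)
O = 0
B = 16 (B = 4 - 3*(-4) = 4 + 12 = 16)
w(v) = 2 + 16*v (w(v) = 2 + v*(16 + 0) = 2 + v*16 = 2 + 16*v)
√(13890 + w(P(-11))) = √(13890 + (2 + 16*(-8 + 2*(-11)²))) = √(13890 + (2 + 16*(-8 + 2*121))) = √(13890 + (2 + 16*(-8 + 242))) = √(13890 + (2 + 16*234)) = √(13890 + (2 + 3744)) = √(13890 + 3746) = √17636 = 2*√4409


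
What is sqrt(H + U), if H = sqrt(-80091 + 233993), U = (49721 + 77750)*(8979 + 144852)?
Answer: sqrt(19608991401 + sqrt(153902)) ≈ 1.4003e+5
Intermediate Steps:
U = 19608991401 (U = 127471*153831 = 19608991401)
H = sqrt(153902) ≈ 392.30
sqrt(H + U) = sqrt(sqrt(153902) + 19608991401) = sqrt(19608991401 + sqrt(153902))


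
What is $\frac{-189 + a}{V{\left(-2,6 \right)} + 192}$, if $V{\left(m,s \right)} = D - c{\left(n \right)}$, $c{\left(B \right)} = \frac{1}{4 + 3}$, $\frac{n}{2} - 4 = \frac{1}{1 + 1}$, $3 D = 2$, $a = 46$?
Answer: $- \frac{231}{311} \approx -0.74277$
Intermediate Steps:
$D = \frac{2}{3}$ ($D = \frac{1}{3} \cdot 2 = \frac{2}{3} \approx 0.66667$)
$n = 9$ ($n = 8 + \frac{2}{1 + 1} = 8 + \frac{2}{2} = 8 + 2 \cdot \frac{1}{2} = 8 + 1 = 9$)
$c{\left(B \right)} = \frac{1}{7}$
$V{\left(m,s \right)} = \frac{11}{21}$ ($V{\left(m,s \right)} = \frac{2}{3} - \frac{1}{7} = \frac{11}{21}$)
$\frac{-189 + a}{V{\left(-2,6 \right)} + 192} = \frac{-189 + 46}{\frac{11}{21} + 192} = - \frac{143}{\frac{4043}{21}} = \left(-143\right) \frac{21}{4043} = - \frac{231}{311}$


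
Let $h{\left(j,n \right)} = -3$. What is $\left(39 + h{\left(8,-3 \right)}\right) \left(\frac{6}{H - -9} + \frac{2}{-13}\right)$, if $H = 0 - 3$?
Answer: $\frac{396}{13} \approx 30.462$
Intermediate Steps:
$H = -3$
$\left(39 + h{\left(8,-3 \right)}\right) \left(\frac{6}{H - -9} + \frac{2}{-13}\right) = \left(39 - 3\right) \left(\frac{6}{-3 - -9} + \frac{2}{-13}\right) = 36 \left(\frac{6}{-3 + 9} + 2 \left(- \frac{1}{13}\right)\right) = 36 \left(\frac{6}{6} - \frac{2}{13}\right) = 36 \left(6 \cdot \frac{1}{6} - \frac{2}{13}\right) = 36 \left(1 - \frac{2}{13}\right) = 36 \cdot \frac{11}{13} = \frac{396}{13}$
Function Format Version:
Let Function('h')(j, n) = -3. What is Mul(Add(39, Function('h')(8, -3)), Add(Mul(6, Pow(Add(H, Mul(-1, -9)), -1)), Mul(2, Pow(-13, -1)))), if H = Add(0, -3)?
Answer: Rational(396, 13) ≈ 30.462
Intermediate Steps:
H = -3
Mul(Add(39, Function('h')(8, -3)), Add(Mul(6, Pow(Add(H, Mul(-1, -9)), -1)), Mul(2, Pow(-13, -1)))) = Mul(Add(39, -3), Add(Mul(6, Pow(Add(-3, Mul(-1, -9)), -1)), Mul(2, Pow(-13, -1)))) = Mul(36, Add(Mul(6, Pow(Add(-3, 9), -1)), Mul(2, Rational(-1, 13)))) = Mul(36, Add(Mul(6, Pow(6, -1)), Rational(-2, 13))) = Mul(36, Add(Mul(6, Rational(1, 6)), Rational(-2, 13))) = Mul(36, Add(1, Rational(-2, 13))) = Mul(36, Rational(11, 13)) = Rational(396, 13)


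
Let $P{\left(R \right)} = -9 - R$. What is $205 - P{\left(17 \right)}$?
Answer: $231$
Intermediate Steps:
$205 - P{\left(17 \right)} = 205 - \left(-9 - 17\right) = 205 - -26 = 205 + 26 = 231$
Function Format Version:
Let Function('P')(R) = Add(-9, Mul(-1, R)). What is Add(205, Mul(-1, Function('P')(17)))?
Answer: 231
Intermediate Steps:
Add(205, Mul(-1, Function('P')(17))) = Add(205, Mul(-1, Add(-9, Mul(-1, 17)))) = Add(205, Mul(-1, Add(-9, -17))) = Add(205, Mul(-1, -26)) = Add(205, 26) = 231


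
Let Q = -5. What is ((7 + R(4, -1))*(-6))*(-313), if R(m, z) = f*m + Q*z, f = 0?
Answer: 22536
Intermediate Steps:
R(m, z) = -5*z (R(m, z) = 0*m - 5*z = 0 - 5*z = -5*z)
((7 + R(4, -1))*(-6))*(-313) = ((7 - 5*(-1))*(-6))*(-313) = ((7 + 5)*(-6))*(-313) = (12*(-6))*(-313) = -72*(-313) = 22536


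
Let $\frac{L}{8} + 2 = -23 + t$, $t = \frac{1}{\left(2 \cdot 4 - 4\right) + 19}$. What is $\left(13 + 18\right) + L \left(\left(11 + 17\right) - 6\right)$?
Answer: $- \frac{100311}{23} \approx -4361.3$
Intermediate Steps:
$t = \frac{1}{23}$ ($t = \frac{1}{\left(8 - 4\right) + 19} = \frac{1}{4 + 19} = \frac{1}{23} \approx 0.043478$)
$L = - \frac{4592}{23}$ ($L = -16 + 8 \left(-23 + \frac{1}{23}\right) = -16 + 8 \left(- \frac{528}{23}\right) = -16 - \frac{4224}{23} = - \frac{4592}{23} \approx -199.65$)
$\left(13 + 18\right) + L \left(\left(11 + 17\right) - 6\right) = \left(13 + 18\right) - \frac{4592 \left(\left(11 + 17\right) - 6\right)}{23} = 31 - \frac{4592 \left(28 - 6\right)}{23} = 31 - \frac{101024}{23} = - \frac{100311}{23}$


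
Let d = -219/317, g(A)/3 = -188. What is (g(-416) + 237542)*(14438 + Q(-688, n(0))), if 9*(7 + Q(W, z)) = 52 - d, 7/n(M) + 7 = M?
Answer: 9760731858388/2853 ≈ 3.4212e+9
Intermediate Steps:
g(A) = -564 (g(A) = 3*(-188) = -564)
d = -219/317 (d = -219*1/317 = -219/317 ≈ -0.69085)
n(M) = 7/(-7 + M)
Q(W, z) = -3268/2853 (Q(W, z) = -7 + (52 - 1*(-219/317))/9 = -7 + (52 + 219/317)/9 = -7 + (⅑)*(16703/317) = -7 + 16703/2853 = -3268/2853)
(g(-416) + 237542)*(14438 + Q(-688, n(0))) = (-564 + 237542)*(14438 - 3268/2853) = 236978*(41188346/2853) = 9760731858388/2853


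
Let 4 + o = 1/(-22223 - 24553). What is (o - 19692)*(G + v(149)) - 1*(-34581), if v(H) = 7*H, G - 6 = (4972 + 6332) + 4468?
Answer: -5165190456927/15592 ≈ -3.3127e+8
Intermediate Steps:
G = 15778 (G = 6 + ((4972 + 6332) + 4468) = 6 + (11304 + 4468) = 6 + 15772 = 15778)
o = -187105/46776 (o = -4 + 1/(-22223 - 24553) = -4 + 1/(-46776) = -4 - 1/46776 = -187105/46776 ≈ -4.0000)
(o - 19692)*(G + v(149)) - 1*(-34581) = (-187105/46776 - 19692)*(15778 + 7*149) - 1*(-34581) = -921300097*(15778 + 1043)/46776 + 34581 = -921300097/46776*16821 + 34581 = -5165729643879/15592 + 34581 = -5165190456927/15592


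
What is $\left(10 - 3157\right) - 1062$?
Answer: $-4209$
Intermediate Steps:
$\left(10 - 3157\right) - 1062 = -3147 - 1062 = -4209$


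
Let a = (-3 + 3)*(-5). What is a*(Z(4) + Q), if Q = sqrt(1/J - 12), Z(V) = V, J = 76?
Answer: 0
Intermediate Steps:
a = 0 (a = 0*(-5) = 0)
Q = I*sqrt(17309)/38 (Q = sqrt(1/76 - 12) = sqrt(-911/76) = I*sqrt(17309)/38 ≈ 3.4622*I)
a*(Z(4) + Q) = 0*(4 + I*sqrt(17309)/38) = 0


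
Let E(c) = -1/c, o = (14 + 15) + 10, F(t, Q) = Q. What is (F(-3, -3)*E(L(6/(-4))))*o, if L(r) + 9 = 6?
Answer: -39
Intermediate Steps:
o = 39 (o = 29 + 10 = 39)
L(r) = -3 (L(r) = -9 + 6 = -3)
(F(-3, -3)*E(L(6/(-4))))*o = -(-3)/(-3)*39 = -(-3)*(-1)/3*39 = -3*1/3*39 = -1*39 = -39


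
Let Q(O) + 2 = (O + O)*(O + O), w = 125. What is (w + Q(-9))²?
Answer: 199809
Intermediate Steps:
Q(O) = -2 + 4*O² (Q(O) = -2 + (O + O)*(O + O) = -2 + (2*O)*(2*O) = -2 + 4*O²)
(w + Q(-9))² = (125 + (-2 + 4*(-9)²))² = (125 + (-2 + 4*81))² = (125 + (-2 + 324))² = (125 + 322)² = 447² = 199809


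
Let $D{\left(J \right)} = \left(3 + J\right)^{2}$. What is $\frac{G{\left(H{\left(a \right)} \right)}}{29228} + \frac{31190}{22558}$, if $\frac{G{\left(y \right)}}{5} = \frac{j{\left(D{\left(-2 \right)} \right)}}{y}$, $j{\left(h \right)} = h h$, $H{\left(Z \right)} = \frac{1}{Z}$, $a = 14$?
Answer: $\frac{228300095}{164831306} \approx 1.3851$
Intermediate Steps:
$j{\left(h \right)} = h^{2}$
$G{\left(y \right)} = \frac{5}{y}$ ($G{\left(y \right)} = 5 \frac{\left(\left(3 - 2\right)^{2}\right)^{2}}{y} = 5 \frac{\left(1^{2}\right)^{2}}{y} = 5 \frac{1^{2}}{y} = 5 \cdot 1 \frac{1}{y} = \frac{5}{y}$)
$\frac{G{\left(H{\left(a \right)} \right)}}{29228} + \frac{31190}{22558} = \frac{5 \frac{1}{\frac{1}{14}}}{29228} + \frac{31190}{22558} = 5 \frac{1}{\frac{1}{14}} \cdot \frac{1}{29228} + 31190 \cdot \frac{1}{22558} = 5 \cdot 14 \cdot \frac{1}{29228} + \frac{15595}{11279} = 70 \cdot \frac{1}{29228} + \frac{15595}{11279} = \frac{35}{14614} + \frac{15595}{11279} = \frac{228300095}{164831306}$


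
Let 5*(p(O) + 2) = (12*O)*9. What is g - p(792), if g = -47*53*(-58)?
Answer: 636864/5 ≈ 1.2737e+5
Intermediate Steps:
g = 144478 (g = -2491*(-58) = 144478)
p(O) = -2 + 108*O/5 (p(O) = -2 + ((12*O)*9)/5 = -2 + (108*O)/5 = -2 + 108*O/5)
g - p(792) = 144478 - (-2 + (108/5)*792) = 144478 - (-2 + 85536/5) = 144478 - 1*85526/5 = 144478 - 85526/5 = 636864/5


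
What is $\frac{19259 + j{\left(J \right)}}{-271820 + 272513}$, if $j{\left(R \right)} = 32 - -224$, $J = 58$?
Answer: $\frac{6505}{231} \approx 28.16$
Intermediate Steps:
$j{\left(R \right)} = 256$ ($j{\left(R \right)} = 32 + 224 = 256$)
$\frac{19259 + j{\left(J \right)}}{-271820 + 272513} = \frac{19259 + 256}{-271820 + 272513} = \frac{19515}{693} = 19515 \cdot \frac{1}{693} = \frac{6505}{231}$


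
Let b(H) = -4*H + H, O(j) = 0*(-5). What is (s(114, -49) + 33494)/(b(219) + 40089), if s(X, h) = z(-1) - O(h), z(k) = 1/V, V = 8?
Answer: 267953/315456 ≈ 0.84941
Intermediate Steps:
O(j) = 0
b(H) = -3*H
z(k) = ⅛ (z(k) = 1/8 = ⅛)
s(X, h) = ⅛ (s(X, h) = ⅛ - 1*0 = ⅛ + 0 = ⅛)
(s(114, -49) + 33494)/(b(219) + 40089) = (⅛ + 33494)/(-3*219 + 40089) = 267953/(8*(-657 + 40089)) = (267953/8)/39432 = (267953/8)*(1/39432) = 267953/315456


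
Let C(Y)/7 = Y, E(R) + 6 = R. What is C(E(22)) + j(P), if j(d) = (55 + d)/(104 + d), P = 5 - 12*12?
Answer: 572/5 ≈ 114.40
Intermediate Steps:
E(R) = -6 + R
C(Y) = 7*Y
P = -139 (P = 5 - 144 = -139)
j(d) = (55 + d)/(104 + d)
C(E(22)) + j(P) = 7*(-6 + 22) + (55 - 139)/(104 - 139) = 7*16 - 84/(-35) = 112 - 1/35*(-84) = 112 + 12/5 = 572/5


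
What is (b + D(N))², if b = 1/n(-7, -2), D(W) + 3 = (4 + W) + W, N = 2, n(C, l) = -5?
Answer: 576/25 ≈ 23.040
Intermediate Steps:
D(W) = 1 + 2*W (D(W) = -3 + ((4 + W) + W) = -3 + (4 + 2*W) = 1 + 2*W)
b = -⅕ (b = 1/(-5) = -⅕ ≈ -0.20000)
(b + D(N))² = (-⅕ + (1 + 2*2))² = (-⅕ + (1 + 4))² = (-⅕ + 5)² = (24/5)² = 576/25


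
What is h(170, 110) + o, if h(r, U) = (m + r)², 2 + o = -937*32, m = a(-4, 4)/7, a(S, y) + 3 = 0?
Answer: -60345/49 ≈ -1231.5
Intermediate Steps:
a(S, y) = -3 (a(S, y) = -3 + 0 = -3)
m = -3/7 ≈ -0.42857
o = -29986 (o = -2 - 937*32 = -2 - 29984 = -29986)
h(r, U) = (-3/7 + r)²
h(170, 110) + o = (-3 + 7*170)²/49 - 29986 = (-3 + 1190)²/49 - 29986 = (1/49)*1187² - 29986 = (1/49)*1408969 - 29986 = 1408969/49 - 29986 = -60345/49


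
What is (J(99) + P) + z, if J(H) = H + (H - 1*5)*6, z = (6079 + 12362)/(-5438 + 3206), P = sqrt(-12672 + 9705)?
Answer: 162375/248 + I*sqrt(2967) ≈ 654.74 + 54.47*I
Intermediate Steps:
P = I*sqrt(2967) (P = sqrt(-2967) = I*sqrt(2967) ≈ 54.47*I)
z = -2049/248 (z = 18441/(-2232) = 18441*(-1/2232) = -2049/248 ≈ -8.2621)
J(H) = -30 + 7*H (J(H) = H + (H - 5)*6 = H + (-5 + H)*6 = H + (-30 + 6*H) = -30 + 7*H)
(J(99) + P) + z = ((-30 + 7*99) + I*sqrt(2967)) - 2049/248 = ((-30 + 693) + I*sqrt(2967)) - 2049/248 = (663 + I*sqrt(2967)) - 2049/248 = 162375/248 + I*sqrt(2967)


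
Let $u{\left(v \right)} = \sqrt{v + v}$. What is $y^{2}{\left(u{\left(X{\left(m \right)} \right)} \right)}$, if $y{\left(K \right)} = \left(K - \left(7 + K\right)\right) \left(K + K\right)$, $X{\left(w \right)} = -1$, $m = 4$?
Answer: $-392$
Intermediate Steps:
$u{\left(v \right)} = \sqrt{2} \sqrt{v}$ ($u{\left(v \right)} = \sqrt{2 v} = \sqrt{2} \sqrt{v}$)
$y{\left(K \right)} = - 14 K$ ($y{\left(K \right)} = - 7 \cdot 2 K = - 14 K$)
$y^{2}{\left(u{\left(X{\left(m \right)} \right)} \right)} = \left(- 14 \sqrt{2} \sqrt{-1}\right)^{2} = \left(- 14 \sqrt{2} i\right)^{2} = \left(- 14 i \sqrt{2}\right)^{2} = -392$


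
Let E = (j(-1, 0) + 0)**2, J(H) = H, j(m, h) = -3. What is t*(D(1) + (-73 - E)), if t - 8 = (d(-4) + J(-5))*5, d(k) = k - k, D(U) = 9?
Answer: 1241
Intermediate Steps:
d(k) = 0
E = 9 (E = (-3 + 0)**2 = (-3)**2 = 9)
t = -17 (t = 8 + (0 - 5)*5 = 8 - 5*5 = 8 - 25 = -17)
t*(D(1) + (-73 - E)) = -17*(9 + (-73 - 1*9)) = -17*(9 + (-73 - 9)) = -17*(9 - 82) = -17*(-73) = 1241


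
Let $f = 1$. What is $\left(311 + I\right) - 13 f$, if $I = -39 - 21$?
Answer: $238$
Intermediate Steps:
$I = -60$ ($I = -39 - 21 = -60$)
$\left(311 + I\right) - 13 f = \left(311 - 60\right) - 13 = 251 - 13 = 238$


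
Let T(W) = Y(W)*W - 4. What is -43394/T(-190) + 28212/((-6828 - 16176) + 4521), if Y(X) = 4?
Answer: 130082889/2353502 ≈ 55.272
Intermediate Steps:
T(W) = -4 + 4*W (T(W) = 4*W - 4 = -4 + 4*W)
-43394/T(-190) + 28212/((-6828 - 16176) + 4521) = -43394/(-4 + 4*(-190)) + 28212/((-6828 - 16176) + 4521) = -43394/(-4 - 760) + 28212/(-23004 + 4521) = -43394/(-764) + 28212/(-18483) = -43394*(-1/764) + 28212*(-1/18483) = 21697/382 - 9404/6161 = 130082889/2353502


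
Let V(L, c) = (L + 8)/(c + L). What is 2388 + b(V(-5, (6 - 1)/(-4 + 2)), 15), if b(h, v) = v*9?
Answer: 2523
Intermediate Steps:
V(L, c) = (8 + L)/(L + c)
b(h, v) = 9*v
2388 + b(V(-5, (6 - 1)/(-4 + 2)), 15) = 2388 + 9*15 = 2388 + 135 = 2523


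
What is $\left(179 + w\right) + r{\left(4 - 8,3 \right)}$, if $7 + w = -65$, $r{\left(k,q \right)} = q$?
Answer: $110$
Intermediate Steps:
$w = -72$ ($w = -7 - 65 = -72$)
$\left(179 + w\right) + r{\left(4 - 8,3 \right)} = \left(179 - 72\right) + 3 = 107 + 3 = 110$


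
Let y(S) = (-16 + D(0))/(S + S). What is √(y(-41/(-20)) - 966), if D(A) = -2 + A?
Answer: I*√1631226/41 ≈ 31.151*I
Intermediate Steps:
y(S) = -9/S (y(S) = (-16 + (-2 + 0))/(S + S) = (-16 - 2)/((2*S)) = -9/S)
√(y(-41/(-20)) - 966) = √(-9/((-41/(-20))) - 966) = √(-9/((-41*(-1/20))) - 966) = √(-9/41/20 - 966) = √(-9*20/41 - 966) = √(-180/41 - 966) = √(-39786/41) = I*√1631226/41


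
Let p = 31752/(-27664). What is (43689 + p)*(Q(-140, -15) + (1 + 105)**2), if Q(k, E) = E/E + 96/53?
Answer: 12855349646943/26182 ≈ 4.9100e+8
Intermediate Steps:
Q(k, E) = 149/53 (Q(k, E) = 1 + 96*(1/53) = 1 + 96/53 = 149/53)
p = -567/494 (p = 31752*(-1/27664) = -567/494 ≈ -1.1478)
(43689 + p)*(Q(-140, -15) + (1 + 105)**2) = (43689 - 567/494)*(149/53 + (1 + 105)**2) = 21581799*(149/53 + 106**2)/494 = 21581799*(149/53 + 11236)/494 = (21581799/494)*(595657/53) = 12855349646943/26182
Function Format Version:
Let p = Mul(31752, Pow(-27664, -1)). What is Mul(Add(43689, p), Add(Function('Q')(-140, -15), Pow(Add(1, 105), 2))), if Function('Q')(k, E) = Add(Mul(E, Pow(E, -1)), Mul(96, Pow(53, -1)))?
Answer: Rational(12855349646943, 26182) ≈ 4.9100e+8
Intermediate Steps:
Function('Q')(k, E) = Rational(149, 53) (Function('Q')(k, E) = Add(1, Mul(96, Rational(1, 53))) = Add(1, Rational(96, 53)) = Rational(149, 53))
p = Rational(-567, 494) (p = Mul(31752, Rational(-1, 27664)) = Rational(-567, 494) ≈ -1.1478)
Mul(Add(43689, p), Add(Function('Q')(-140, -15), Pow(Add(1, 105), 2))) = Mul(Add(43689, Rational(-567, 494)), Add(Rational(149, 53), Pow(Add(1, 105), 2))) = Mul(Rational(21581799, 494), Add(Rational(149, 53), Pow(106, 2))) = Mul(Rational(21581799, 494), Add(Rational(149, 53), 11236)) = Mul(Rational(21581799, 494), Rational(595657, 53)) = Rational(12855349646943, 26182)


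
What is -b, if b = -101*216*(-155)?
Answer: -3381480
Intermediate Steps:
b = 3381480 (b = -21816*(-155) = 3381480)
-b = -1*3381480 = -3381480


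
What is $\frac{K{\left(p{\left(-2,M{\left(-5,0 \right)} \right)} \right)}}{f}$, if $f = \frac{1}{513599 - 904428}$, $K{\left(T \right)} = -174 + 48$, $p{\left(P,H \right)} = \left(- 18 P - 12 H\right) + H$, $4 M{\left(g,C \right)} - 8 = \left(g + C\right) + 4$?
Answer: $49244454$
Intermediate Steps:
$M{\left(g,C \right)} = 3 + \frac{C}{4} + \frac{g}{4}$ ($M{\left(g,C \right)} = 2 + \frac{\left(g + C\right) + 4}{4} = 2 + \frac{\left(C + g\right) + 4}{4} = 2 + \frac{4 + C + g}{4} = 2 + \left(1 + \frac{C}{4} + \frac{g}{4}\right) = 3 + \frac{C}{4} + \frac{g}{4}$)
$p{\left(P,H \right)} = - 18 P - 11 H$
$K{\left(T \right)} = -126$
$f = - \frac{1}{390829}$ ($f = \frac{1}{-390829} = - \frac{1}{390829} \approx -2.5587 \cdot 10^{-6}$)
$\frac{K{\left(p{\left(-2,M{\left(-5,0 \right)} \right)} \right)}}{f} = - \frac{126}{- \frac{1}{390829}} = \left(-126\right) \left(-390829\right) = 49244454$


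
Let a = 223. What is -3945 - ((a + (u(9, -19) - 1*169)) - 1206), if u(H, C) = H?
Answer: -2802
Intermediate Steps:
-3945 - ((a + (u(9, -19) - 1*169)) - 1206) = -3945 - ((223 + (9 - 1*169)) - 1206) = -3945 - ((223 + (9 - 169)) - 1206) = -3945 - ((223 - 160) - 1206) = -3945 - (63 - 1206) = -3945 - 1*(-1143) = -3945 + 1143 = -2802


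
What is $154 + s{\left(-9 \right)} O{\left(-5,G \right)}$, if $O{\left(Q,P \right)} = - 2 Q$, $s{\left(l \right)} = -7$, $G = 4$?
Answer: $84$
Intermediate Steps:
$154 + s{\left(-9 \right)} O{\left(-5,G \right)} = 154 - 7 \left(\left(-2\right) \left(-5\right)\right) = 154 - 70 = 84$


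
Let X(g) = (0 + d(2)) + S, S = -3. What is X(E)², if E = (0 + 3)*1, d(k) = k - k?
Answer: 9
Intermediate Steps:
d(k) = 0
E = 3 (E = 3*1 = 3)
X(g) = -3 (X(g) = (0 + 0) - 3 = 0 - 3 = -3)
X(E)² = (-3)² = 9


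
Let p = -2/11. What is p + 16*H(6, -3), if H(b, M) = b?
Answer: 1054/11 ≈ 95.818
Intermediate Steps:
p = -2/11 (p = -2*1/11 = -2/11 ≈ -0.18182)
p + 16*H(6, -3) = -2/11 + 16*6 = -2/11 + 96 = 1054/11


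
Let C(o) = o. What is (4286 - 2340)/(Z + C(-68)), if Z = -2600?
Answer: -973/1334 ≈ -0.72939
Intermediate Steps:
(4286 - 2340)/(Z + C(-68)) = (4286 - 2340)/(-2600 - 68) = 1946/(-2668) = 1946*(-1/2668) = -973/1334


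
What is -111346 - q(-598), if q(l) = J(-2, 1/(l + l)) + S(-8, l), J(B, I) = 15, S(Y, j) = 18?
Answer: -111379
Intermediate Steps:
q(l) = 33 (q(l) = 15 + 18 = 33)
-111346 - q(-598) = -111346 - 1*33 = -111346 - 33 = -111379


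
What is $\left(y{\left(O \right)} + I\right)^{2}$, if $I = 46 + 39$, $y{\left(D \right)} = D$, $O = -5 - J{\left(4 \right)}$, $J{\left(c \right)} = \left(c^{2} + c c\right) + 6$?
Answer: $1764$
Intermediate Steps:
$J{\left(c \right)} = 6 + 2 c^{2}$ ($J{\left(c \right)} = \left(c^{2} + c^{2}\right) + 6 = 2 c^{2} + 6 = 6 + 2 c^{2}$)
$O = -43$ ($O = -5 - \left(6 + 2 \cdot 4^{2}\right) = -5 - \left(6 + 2 \cdot 16\right) = -5 - \left(6 + 32\right) = -5 - 38 = -43$)
$I = 85$
$\left(y{\left(O \right)} + I\right)^{2} = \left(-43 + 85\right)^{2} = 42^{2} = 1764$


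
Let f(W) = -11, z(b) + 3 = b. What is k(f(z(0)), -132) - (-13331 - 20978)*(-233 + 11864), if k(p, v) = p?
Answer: 399047968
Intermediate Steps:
z(b) = -3 + b
k(f(z(0)), -132) - (-13331 - 20978)*(-233 + 11864) = -11 - (-13331 - 20978)*(-233 + 11864) = -11 - (-34309)*11631 = -11 - 1*(-399047979) = -11 + 399047979 = 399047968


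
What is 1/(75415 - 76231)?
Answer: -1/816 ≈ -0.0012255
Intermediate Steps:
1/(75415 - 76231) = 1/(-816) = -1/816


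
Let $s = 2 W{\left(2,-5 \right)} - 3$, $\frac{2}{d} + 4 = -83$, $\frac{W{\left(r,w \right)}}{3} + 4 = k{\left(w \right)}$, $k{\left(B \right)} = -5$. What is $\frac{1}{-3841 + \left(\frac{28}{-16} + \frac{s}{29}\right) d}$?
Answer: $- \frac{5046}{19381255} \approx -0.00026035$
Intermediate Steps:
$W{\left(r,w \right)} = -27$ ($W{\left(r,w \right)} = -12 + 3 \left(-5\right) = -12 - 15 = -27$)
$d = - \frac{2}{87}$ ($d = \frac{2}{-4 - 83} = \frac{2}{-87} = 2 \left(- \frac{1}{87}\right) = - \frac{2}{87} \approx -0.022988$)
$s = -57$ ($s = 2 \left(-27\right) - 3 = -54 - 3 = -57$)
$\frac{1}{-3841 + \left(\frac{28}{-16} + \frac{s}{29}\right) d} = \frac{1}{-3841 + \left(\frac{28}{-16} - \frac{57}{29}\right) \left(- \frac{2}{87}\right)} = \frac{1}{-3841 + \left(28 \left(- \frac{1}{16}\right) - \frac{57}{29}\right) \left(- \frac{2}{87}\right)} = \frac{1}{-3841 + \left(- \frac{7}{4} - \frac{57}{29}\right) \left(- \frac{2}{87}\right)} = \frac{1}{-3841 - - \frac{431}{5046}} = \frac{1}{-3841 + \frac{431}{5046}} = \frac{1}{- \frac{19381255}{5046}} = - \frac{5046}{19381255}$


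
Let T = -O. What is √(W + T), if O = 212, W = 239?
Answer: 3*√3 ≈ 5.1962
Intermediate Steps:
T = -212 (T = -1*212 = -212)
√(W + T) = √(239 - 212) = √27 = 3*√3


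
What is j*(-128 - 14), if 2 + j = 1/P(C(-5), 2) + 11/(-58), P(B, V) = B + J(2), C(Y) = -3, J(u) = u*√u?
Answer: 21371/29 + 284*√2 ≈ 1138.6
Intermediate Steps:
J(u) = u^(3/2)
P(B, V) = B + 2*√2 (P(B, V) = B + 2^(3/2) = B + 2*√2)
j = -127/58 + 1/(-3 + 2*√2) (j = -2 + (1/(-3 + 2*√2) + 11/(-58)) = -2 + (1/(-3 + 2*√2) + 11*(-1/58)) = -2 + (1/(-3 + 2*√2) - 11/58) = -2 + (-11/58 + 1/(-3 + 2*√2)) = -127/58 + 1/(-3 + 2*√2) ≈ -8.0181)
j*(-128 - 14) = (-301/58 - 2*√2)*(-128 - 14) = (-301/58 - 2*√2)*(-142) = 21371/29 + 284*√2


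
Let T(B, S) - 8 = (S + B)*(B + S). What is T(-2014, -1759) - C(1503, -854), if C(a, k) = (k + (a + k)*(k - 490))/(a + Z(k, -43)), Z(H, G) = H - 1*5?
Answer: 654897067/46 ≈ 1.4237e+7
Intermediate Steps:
Z(H, G) = -5 + H (Z(H, G) = H - 5 = -5 + H)
T(B, S) = 8 + (B + S)**2 (T(B, S) = 8 + (S + B)*(B + S) = 8 + (B + S)*(B + S) = 8 + (B + S)**2)
C(a, k) = (k + (-490 + k)*(a + k))/(-5 + a + k) (C(a, k) = (k + (a + k)*(k - 490))/(a + (-5 + k)) = (k + (a + k)*(-490 + k))/(-5 + a + k) = (k + (-490 + k)*(a + k))/(-5 + a + k))
T(-2014, -1759) - C(1503, -854) = (8 + (-2014 - 1759)**2) - ((-854)**2 - 490*1503 - 489*(-854) + 1503*(-854))/(-5 + 1503 - 854) = (8 + (-3773)**2) - (729316 - 736470 + 417606 - 1283562)/644 = (8 + 14235529) - (-873110)/644 = 14235537 - 1*(-62365/46) = 14235537 + 62365/46 = 654897067/46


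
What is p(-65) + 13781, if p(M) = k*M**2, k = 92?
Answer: 402481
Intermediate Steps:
p(M) = 92*M**2
p(-65) + 13781 = 92*(-65)**2 + 13781 = 92*4225 + 13781 = 388700 + 13781 = 402481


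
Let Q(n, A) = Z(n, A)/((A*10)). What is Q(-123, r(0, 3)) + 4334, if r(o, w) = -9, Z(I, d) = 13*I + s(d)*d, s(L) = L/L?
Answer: 65278/15 ≈ 4351.9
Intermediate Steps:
s(L) = 1
Z(I, d) = d + 13*I (Z(I, d) = 13*I + 1*d = 13*I + d = d + 13*I)
Q(n, A) = (A + 13*n)/(10*A) (Q(n, A) = (A + 13*n)/((A*10)) = (A + 13*n)/((10*A)) = (A + 13*n)*(1/(10*A)) = (A + 13*n)/(10*A))
Q(-123, r(0, 3)) + 4334 = (1/10)*(-9 + 13*(-123))/(-9) + 4334 = (1/10)*(-1/9)*(-9 - 1599) + 4334 = (1/10)*(-1/9)*(-1608) + 4334 = 268/15 + 4334 = 65278/15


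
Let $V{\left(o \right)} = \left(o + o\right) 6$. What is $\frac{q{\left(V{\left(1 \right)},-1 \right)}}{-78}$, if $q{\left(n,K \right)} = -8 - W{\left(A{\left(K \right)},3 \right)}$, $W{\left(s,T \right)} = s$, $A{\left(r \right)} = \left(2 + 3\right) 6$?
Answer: $\frac{19}{39} \approx 0.48718$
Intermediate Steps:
$A{\left(r \right)} = 30$ ($A{\left(r \right)} = 5 \cdot 6 = 30$)
$V{\left(o \right)} = 12 o$ ($V{\left(o \right)} = 2 o 6 = 12 o$)
$q{\left(n,K \right)} = -38$ ($q{\left(n,K \right)} = -8 - 30 = -38$)
$\frac{q{\left(V{\left(1 \right)},-1 \right)}}{-78} = \frac{1}{-78} \left(-38\right) = \left(- \frac{1}{78}\right) \left(-38\right) = \frac{19}{39}$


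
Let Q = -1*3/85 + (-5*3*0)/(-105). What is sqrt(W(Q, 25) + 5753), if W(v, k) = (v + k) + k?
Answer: 2*sqrt(10481605)/85 ≈ 76.177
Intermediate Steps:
Q = -3/85 (Q = -3*1/85 - 15*0*(-1/105) = -3/85 + 0*(-1/105) = -3/85 + 0 = -3/85 ≈ -0.035294)
W(v, k) = v + 2*k (W(v, k) = (k + v) + k = v + 2*k)
sqrt(W(Q, 25) + 5753) = sqrt((-3/85 + 2*25) + 5753) = sqrt((-3/85 + 50) + 5753) = sqrt(4247/85 + 5753) = sqrt(493252/85) = 2*sqrt(10481605)/85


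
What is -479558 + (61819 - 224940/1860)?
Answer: -12953658/31 ≈ -4.1786e+5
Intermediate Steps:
-479558 + (61819 - 224940/1860) = -479558 + (61819 - 1*3749/31) = -479558 + (61819 - 3749/31) = -479558 + 1912640/31 = -12953658/31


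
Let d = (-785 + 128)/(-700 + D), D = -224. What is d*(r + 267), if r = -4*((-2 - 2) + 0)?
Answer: 61977/308 ≈ 201.22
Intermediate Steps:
d = 219/308 (d = (-785 + 128)/(-700 - 224) = -657/(-924) = -657*(-1/924) = 219/308 ≈ 0.71104)
r = 16 (r = -4*(-4 + 0) = -4*(-4) = 16)
d*(r + 267) = 219*(16 + 267)/308 = (219/308)*283 = 61977/308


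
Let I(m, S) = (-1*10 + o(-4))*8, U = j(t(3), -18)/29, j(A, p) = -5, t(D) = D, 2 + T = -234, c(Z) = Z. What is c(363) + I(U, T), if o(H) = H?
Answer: 251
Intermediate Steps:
T = -236 (T = -2 - 234 = -236)
U = -5/29 ≈ -0.17241
I(m, S) = -112 (I(m, S) = (-1*10 - 4)*8 = (-10 - 4)*8 = -14*8 = -112)
c(363) + I(U, T) = 363 - 112 = 251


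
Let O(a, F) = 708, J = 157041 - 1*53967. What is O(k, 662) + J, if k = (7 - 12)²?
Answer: 103782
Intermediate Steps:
J = 103074 (J = 157041 - 53967 = 103074)
k = 25 (k = (-5)² = 25)
O(k, 662) + J = 708 + 103074 = 103782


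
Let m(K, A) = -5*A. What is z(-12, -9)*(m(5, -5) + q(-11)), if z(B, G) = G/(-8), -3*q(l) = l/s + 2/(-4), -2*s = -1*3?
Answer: 497/16 ≈ 31.063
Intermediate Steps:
s = 3/2 (s = -(-1)*3/2 = -½*(-3) = 3/2 ≈ 1.5000)
q(l) = ⅙ - 2*l/9 (q(l) = -(l/(3/2) + 2/(-4))/3 = -(l*(⅔) + 2*(-¼))/3 = -(2*l/3 - ½)/3 = -(-½ + 2*l/3)/3 = ⅙ - 2*l/9)
z(B, G) = -G/8 (z(B, G) = G*(-⅛) = -G/8)
z(-12, -9)*(m(5, -5) + q(-11)) = (-⅛*(-9))*(-5*(-5) + (⅙ - 2/9*(-11))) = 9*(25 + (⅙ + 22/9))/8 = 9*(25 + 47/18)/8 = (9/8)*(497/18) = 497/16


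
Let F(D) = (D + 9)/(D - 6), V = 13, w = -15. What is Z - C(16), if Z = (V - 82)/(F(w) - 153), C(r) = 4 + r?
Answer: -20897/1069 ≈ -19.548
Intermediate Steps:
F(D) = (9 + D)/(-6 + D)
Z = 483/1069 (Z = (13 - 82)/((9 - 15)/(-6 - 15) - 153) = -69/(-6/(-21) - 153) = -69/(-1/21*(-6) - 153) = -69/(2/7 - 153) = -69/(-1069/7) = -69*(-7/1069) = 483/1069 ≈ 0.45182)
Z - C(16) = 483/1069 - (4 + 16) = 483/1069 - 1*20 = 483/1069 - 20 = -20897/1069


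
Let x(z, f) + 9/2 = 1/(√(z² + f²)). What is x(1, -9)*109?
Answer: -981/2 + 109*√82/82 ≈ -478.46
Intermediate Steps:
x(z, f) = -9/2 + (f² + z²)^(-½) (x(z, f) = -9/2 + 1/(√(z² + f²)) = -9/2 + 1/(√(f² + z²)) = -9/2 + (f² + z²)^(-½))
x(1, -9)*109 = (-9/2 + ((-9)² + 1²)^(-½))*109 = (-9/2 + (81 + 1)^(-½))*109 = (-9/2 + 82^(-½))*109 = (-9/2 + √82/82)*109 = -981/2 + 109*√82/82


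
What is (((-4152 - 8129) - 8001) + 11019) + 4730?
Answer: -4533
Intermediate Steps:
(((-4152 - 8129) - 8001) + 11019) + 4730 = ((-12281 - 8001) + 11019) + 4730 = (-20282 + 11019) + 4730 = -9263 + 4730 = -4533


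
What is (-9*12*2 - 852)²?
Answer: 1140624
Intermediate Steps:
(-9*12*2 - 852)² = (-108*2 - 852)² = (-216 - 852)² = (-1068)² = 1140624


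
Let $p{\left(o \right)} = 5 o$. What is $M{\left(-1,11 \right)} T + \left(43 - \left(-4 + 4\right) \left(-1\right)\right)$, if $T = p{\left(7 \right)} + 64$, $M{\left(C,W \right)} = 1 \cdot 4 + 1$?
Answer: $538$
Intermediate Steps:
$M{\left(C,W \right)} = 5$ ($M{\left(C,W \right)} = 4 + 1 = 5$)
$T = 99$ ($T = 5 \cdot 7 + 64 = 35 + 64 = 99$)
$M{\left(-1,11 \right)} T + \left(43 - \left(-4 + 4\right) \left(-1\right)\right) = 5 \cdot 99 + \left(43 - \left(-4 + 4\right) \left(-1\right)\right) = 495 + \left(43 - 0 \left(-1\right)\right) = 495 + \left(43 - 0\right) = 495 + \left(43 + 0\right) = 495 + 43 = 538$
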